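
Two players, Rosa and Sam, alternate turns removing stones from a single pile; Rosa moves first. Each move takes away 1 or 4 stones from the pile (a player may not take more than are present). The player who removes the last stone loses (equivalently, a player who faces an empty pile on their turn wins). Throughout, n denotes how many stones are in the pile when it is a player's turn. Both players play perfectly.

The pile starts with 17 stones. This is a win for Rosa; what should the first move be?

Remove 1, leaving 16.

Compute win/loss labels from the base case upward. A position with no move is W. Any other position is W if it can reach an L in one move, else L.
n=0: no move; the opponent has just taken the last stone and therefore loses → W
n=1: only reaches 0(W), which is W → L
n=2: reaches L-position 1 → W
n=3: only reaches 2(W), which is W → L
n=4: reaches L-position 3 → W
n=5: reaches L-position 1 → W
n=6: only reaches 5(W), 2(W), all W → L
n=7: reaches L-position 6 → W
n=8: only reaches 7(W), 4(W), all W → L
n=9: reaches L-position 8 → W
n=10: reaches L-position 6 → W
n=11: only reaches 10(W), 7(W), all W → L
n=12: reaches L-position 11 → W
n=13: only reaches 12(W), 9(W), all W → L
n=14: reaches L-position 13 → W
n=15: reaches L-position 11 → W
n=16: only reaches 15(W), 12(W), all W → L
n=17: reaches L-position 16 → W
From 17, the L positions reachable in one move are: 16, 13. Any move reaching one of these is winning.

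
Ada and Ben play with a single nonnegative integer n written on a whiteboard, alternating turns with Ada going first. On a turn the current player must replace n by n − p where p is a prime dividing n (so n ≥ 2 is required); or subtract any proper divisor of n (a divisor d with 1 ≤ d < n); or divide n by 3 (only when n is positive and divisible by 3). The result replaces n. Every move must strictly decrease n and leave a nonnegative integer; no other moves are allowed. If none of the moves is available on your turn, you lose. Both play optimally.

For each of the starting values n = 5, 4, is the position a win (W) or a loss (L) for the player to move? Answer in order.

5: W, 4: L

Use the standard recursion: the mover loses at a terminal position; elsewhere, the mover wins exactly when some move hands the opponent an L position.
n=0: no move → L
n=1: no move → L
n=2: reaches L-position 0 → W
n=3: reaches L-position 0 → W
n=4: only reaches 2(W), 3(W), all W → L
n=5: reaches L-position 0 → W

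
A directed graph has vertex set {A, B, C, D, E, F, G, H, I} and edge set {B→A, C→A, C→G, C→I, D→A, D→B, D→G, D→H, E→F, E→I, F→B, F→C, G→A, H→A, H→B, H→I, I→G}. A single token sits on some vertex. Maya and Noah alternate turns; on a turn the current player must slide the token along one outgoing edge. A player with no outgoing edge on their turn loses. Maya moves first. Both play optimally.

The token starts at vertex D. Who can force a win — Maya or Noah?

Maya wins.

Use the standard recursion: the mover loses at a terminal position; elsewhere, the mover wins exactly when some move hands the opponent an L position.
Every edge goes from a vertex to one that appears earlier in the order A, G, I, C, B, F, H, D, E, so processing vertices in that order labels each vertex after all of its successors.
A: no outgoing edge → L
G: W (go to A, an L position)
I: L (sole option G(W) is W)
C: W (go to I, an L position)
B: W (go to A, an L position)
F: L (options B(W), C(W) are all W)
H: W (go to I, an L position)
D: W (go to A, an L position)
E: W (go to F, an L position)
The starting position D is W: Maya should move to A, handing over an L position.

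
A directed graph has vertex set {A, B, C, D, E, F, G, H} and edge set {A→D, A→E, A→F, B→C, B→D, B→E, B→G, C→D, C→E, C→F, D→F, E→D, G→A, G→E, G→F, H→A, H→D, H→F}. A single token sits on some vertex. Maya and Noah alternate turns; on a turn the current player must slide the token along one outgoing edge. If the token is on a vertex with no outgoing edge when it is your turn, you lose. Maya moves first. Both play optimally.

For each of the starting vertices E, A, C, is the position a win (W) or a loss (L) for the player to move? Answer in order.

E: L, A: W, C: W

Label each position W (a win for the player to move) or L (a loss). A position with no legal move is L; any other position is W exactly when some move reaches an L, and L when every move reaches a W.
Every edge goes from a vertex to one that appears earlier in the order F, D, E, A, C, G, B, H, so processing vertices in that order labels each vertex after all of its successors.
F: no outgoing edge → L
D: reaches L-position F → W
E: only reaches D(W), which is W → L
A: reaches L-position E → W
C: reaches L-position E → W
G: reaches L-position E → W
B: reaches L-position E → W
H: reaches L-position F → W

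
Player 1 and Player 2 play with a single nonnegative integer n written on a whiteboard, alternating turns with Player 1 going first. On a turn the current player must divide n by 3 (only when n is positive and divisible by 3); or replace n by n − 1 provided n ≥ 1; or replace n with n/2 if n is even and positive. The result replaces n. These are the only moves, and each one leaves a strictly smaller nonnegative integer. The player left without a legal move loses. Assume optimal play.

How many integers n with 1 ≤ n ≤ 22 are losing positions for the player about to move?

Positions with no move are L. A position that does have a move is losing for the player to move precisely when every available move leads to a winning position for the opponent. Fill in the labels:
n=0: no move → L
n=1: W (go to 0, an L position)
n=2: L (sole option 1(W) is W)
n=3: W (go to 2, an L position)
n=4: W (go to 2, an L position)
n=5: L (sole option 4(W) is W)
n=6: W (go to 2, an L position)
n=7: L (sole option 6(W) is W)
n=8: W (go to 7, an L position)
n=9: L (options 3(W), 8(W) are all W)
n=10: W (go to 5, an L position)
n=11: L (sole option 10(W) is W)
n=12: W (go to 11, an L position)
n=13: L (sole option 12(W) is W)
n=14: W (go to 7, an L position)
n=15: W (go to 5, an L position)
n=16: L (options 8(W), 15(W) are all W)
n=17: W (go to 16, an L position)
n=18: W (go to 9, an L position)
n=19: L (sole option 18(W) is W)
n=20: W (go to 19, an L position)
n=21: W (go to 7, an L position)
n=22: W (go to 11, an L position)
L entries with 1 ≤ n ≤ 22 (n=0 is outside the asked range and is not counted): n = 2, 5, 7, 9, 11, 13, 16, 19; that makes 8.

8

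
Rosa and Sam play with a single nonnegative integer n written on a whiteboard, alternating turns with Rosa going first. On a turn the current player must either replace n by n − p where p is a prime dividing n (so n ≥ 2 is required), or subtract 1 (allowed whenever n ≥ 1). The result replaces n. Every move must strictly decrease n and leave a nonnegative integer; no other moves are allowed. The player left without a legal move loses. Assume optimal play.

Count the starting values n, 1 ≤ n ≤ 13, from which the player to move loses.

Compute win/loss labels from the base case upward. A position with no move is L. Any other position is W if it can reach an L in one move, else L.
n=0: no move → L
n=1: →0(L), so W
n=2: →0(L), so W
n=3: →0(L), so W
n=4: →2(W), 3(W) — all W, so L
n=5: →0(L), so W
n=6: →4(L), so W
n=7: →0(L), so W
n=8: →6(W), 7(W) — all W, so L
n=9: →8(L), so W
n=10: →8(L), so W
n=11: →0(L), so W
n=12: →9(W), 10(W), 11(W) — all W, so L
n=13: →0(L), so W
L entries with 1 ≤ n ≤ 13 (n=0 is outside the asked range and is not counted): n = 4, 8, 12; that makes 3.

3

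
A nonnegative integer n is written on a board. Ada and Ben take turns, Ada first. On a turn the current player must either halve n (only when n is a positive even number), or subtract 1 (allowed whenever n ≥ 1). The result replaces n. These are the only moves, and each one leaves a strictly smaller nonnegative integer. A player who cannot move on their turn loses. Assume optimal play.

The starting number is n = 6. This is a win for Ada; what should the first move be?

Positions with no move are L. A position that does have a move is losing for the player to move precisely when every available move leads to a winning position for the opponent. Fill in the labels:
n=0: no move → L
n=1: W (go to 0, an L position)
n=2: L (sole option 1(W) is W)
n=3: W (go to 2, an L position)
n=4: W (go to 2, an L position)
n=5: L (sole option 4(W) is W)
n=6: W (go to 5, an L position)
From 6, the L positions reachable in one move are: 5.

Move to 5.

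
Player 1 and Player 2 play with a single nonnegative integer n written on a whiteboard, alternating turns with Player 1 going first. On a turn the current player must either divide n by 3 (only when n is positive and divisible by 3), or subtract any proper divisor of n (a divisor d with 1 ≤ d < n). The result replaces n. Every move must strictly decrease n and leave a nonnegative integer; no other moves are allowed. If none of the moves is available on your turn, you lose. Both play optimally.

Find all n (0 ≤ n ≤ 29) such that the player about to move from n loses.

0, 1, 4, 7, 9, 11, 13, 15, 17, 19, 23, 25, 28

Work bottom-up. With no move the player to move loses. Otherwise the position is W if at least one move leads to an L position for the opponent, and L if every move leads to a W.
n=0: no move → L
n=1: no move → L
n=2: can move to 1, which is L ⇒ W
n=3: can move to 1, which is L ⇒ W
n=4: moves to 2(W), 3(W); every one is W ⇒ L
n=5: can move to 4, which is L ⇒ W
n=6: can move to 4, which is L ⇒ W
n=7: the only move is to 6(W), a W ⇒ L
n=8: can move to 4, which is L ⇒ W
n=9: moves to 3(W), 6(W), 8(W); every one is W ⇒ L
n=10: can move to 9, which is L ⇒ W
n=11: the only move is to 10(W), a W ⇒ L
n=12: can move to 4, which is L ⇒ W
n=13: the only move is to 12(W), a W ⇒ L
n=14: can move to 7, which is L ⇒ W
n=15: moves to 5(W), 10(W), 12(W), 14(W); every one is W ⇒ L
n=16: can move to 15, which is L ⇒ W
n=17: the only move is to 16(W), a W ⇒ L
n=18: can move to 9, which is L ⇒ W
n=19: the only move is to 18(W), a W ⇒ L
n=20: can move to 15, which is L ⇒ W
n=21: can move to 7, which is L ⇒ W
n=22: can move to 11, which is L ⇒ W
n=23: the only move is to 22(W), a W ⇒ L
n=24: can move to 23, which is L ⇒ W
n=25: moves to 20(W), 24(W); every one is W ⇒ L
n=26: can move to 13, which is L ⇒ W
n=27: can move to 9, which is L ⇒ W
n=28: moves to 14(W), 21(W), 24(W), 26(W), 27(W); every one is W ⇒ L
n=29: can move to 28, which is L ⇒ W
The losing starting values of n are exactly the entries labelled L in this table (13 of them).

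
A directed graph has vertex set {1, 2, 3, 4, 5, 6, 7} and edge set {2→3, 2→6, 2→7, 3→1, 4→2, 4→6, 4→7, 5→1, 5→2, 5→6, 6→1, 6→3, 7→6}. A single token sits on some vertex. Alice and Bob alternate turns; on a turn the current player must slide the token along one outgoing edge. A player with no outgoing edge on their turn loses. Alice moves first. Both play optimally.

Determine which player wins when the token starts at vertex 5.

Positions with no move are L. A position that does have a move is losing for the player to move precisely when every available move leads to a winning position for the opponent. Fill in the labels:
Every edge goes from a vertex to one that appears earlier in the order 1, 3, 6, 7, 2, 4, 5, so processing vertices in that order labels each vertex after all of its successors.
1: no outgoing edge → L
3: can move to 1, which is L ⇒ W
6: can move to 1, which is L ⇒ W
7: the only move is to 6(W), a W ⇒ L
2: can move to 7, which is L ⇒ W
4: can move to 7, which is L ⇒ W
5: can move to 1, which is L ⇒ W
From 5 Alice can move to 1, reaching an L position.

Alice wins.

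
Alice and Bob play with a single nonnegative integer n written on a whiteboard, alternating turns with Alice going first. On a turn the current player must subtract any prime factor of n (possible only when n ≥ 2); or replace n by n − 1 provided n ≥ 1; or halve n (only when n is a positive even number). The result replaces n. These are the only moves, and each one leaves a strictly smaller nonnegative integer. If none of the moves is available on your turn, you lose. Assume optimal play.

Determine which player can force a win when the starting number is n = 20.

Build the W/L table. Terminal = L. A non-terminal position is W if it has a move to some L; otherwise it is L.
n=0: no move → L
n=1: W (go to 0, an L position)
n=2: W (go to 0, an L position)
n=3: W (go to 0, an L position)
n=4: L (options 2(W), 3(W) are all W)
n=5: W (go to 0, an L position)
n=6: W (go to 4, an L position)
n=7: W (go to 0, an L position)
n=8: W (go to 4, an L position)
n=9: L (options 6(W), 8(W) are all W)
n=10: W (go to 9, an L position)
n=11: W (go to 0, an L position)
n=12: W (go to 9, an L position)
n=13: W (go to 0, an L position)
n=14: L (options 7(W), 12(W), 13(W) are all W)
n=15: W (go to 14, an L position)
n=16: W (go to 14, an L position)
n=17: W (go to 0, an L position)
n=18: W (go to 9, an L position)
n=19: W (go to 0, an L position)
n=20: L (options 10(W), 15(W), 18(W), 19(W) are all W)
Every move from 20 reaches a W position, so the mover loses.

Bob wins.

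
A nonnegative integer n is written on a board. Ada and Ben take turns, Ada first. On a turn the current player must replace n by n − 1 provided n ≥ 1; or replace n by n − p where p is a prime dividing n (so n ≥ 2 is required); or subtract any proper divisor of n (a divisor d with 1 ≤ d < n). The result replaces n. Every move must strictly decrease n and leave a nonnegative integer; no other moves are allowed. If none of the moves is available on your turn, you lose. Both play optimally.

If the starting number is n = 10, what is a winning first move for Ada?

Move to 9.

Use the standard recursion: the mover loses at a terminal position; elsewhere, the mover wins exactly when some move hands the opponent an L position.
n=0: no move → L
n=1: →0(L), so W
n=2: →0(L), so W
n=3: →0(L), so W
n=4: →2(W), 3(W) — all W, so L
n=5: →0(L), so W
n=6: →4(L), so W
n=7: →0(L), so W
n=8: →4(L), so W
n=9: →6(W), 8(W) — all W, so L
n=10: →9(L), so W
From 10, the L positions reachable in one move are: 9.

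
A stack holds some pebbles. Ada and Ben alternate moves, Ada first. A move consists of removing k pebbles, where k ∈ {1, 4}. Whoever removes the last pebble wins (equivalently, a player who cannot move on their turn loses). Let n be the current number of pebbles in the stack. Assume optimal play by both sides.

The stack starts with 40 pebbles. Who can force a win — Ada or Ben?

Ben wins.

Label each position W (a win for the player to move) or L (a loss). A position with no legal move is L; any other position is W exactly when some move reaches an L, and L when every move reaches a W.
n=0: no move → L
n=1: reaches L-position 0 → W
n=2: only reaches 1(W), which is W → L
n=3: reaches L-position 2 → W
n=4: reaches L-position 0 → W
n=5: only reaches 4(W), 1(W), all W → L
n=6: reaches L-position 5 → W
n=7: only reaches 6(W), 3(W), all W → L
n=8: reaches L-position 7 → W
n=9: reaches L-position 5 → W
n=10: only reaches 9(W), 6(W), all W → L
n=11: reaches L-position 10 → W
n=12: only reaches 11(W), 8(W), all W → L
n=13: reaches L-position 12 → W
n=14: reaches L-position 10 → W
n=15: only reaches 14(W), 11(W), all W → L
n=16: reaches L-position 15 → W
n=17: only reaches 16(W), 13(W), all W → L
n=18: reaches L-position 17 → W
n=19: reaches L-position 15 → W
n=20: only reaches 19(W), 16(W), all W → L
n=21: reaches L-position 20 → W
n=22: only reaches 21(W), 18(W), all W → L
n=23: reaches L-position 22 → W
n=24: reaches L-position 20 → W
n=25: only reaches 24(W), 21(W), all W → L
n=26: reaches L-position 25 → W
n=27: only reaches 26(W), 23(W), all W → L
n=28: reaches L-position 27 → W
n=29: reaches L-position 25 → W
n=30: only reaches 29(W), 26(W), all W → L
n=31: reaches L-position 30 → W
n=32: only reaches 31(W), 28(W), all W → L
n=33: reaches L-position 32 → W
n=34: reaches L-position 30 → W
n=35: only reaches 34(W), 31(W), all W → L
n=36: reaches L-position 35 → W
n=37: only reaches 36(W), 33(W), all W → L
n=38: reaches L-position 37 → W
n=39: reaches L-position 35 → W
n=40: only reaches 39(W), 36(W), all W → L
The starting position 40 is L: whatever Ada does, the opponent receives a W position.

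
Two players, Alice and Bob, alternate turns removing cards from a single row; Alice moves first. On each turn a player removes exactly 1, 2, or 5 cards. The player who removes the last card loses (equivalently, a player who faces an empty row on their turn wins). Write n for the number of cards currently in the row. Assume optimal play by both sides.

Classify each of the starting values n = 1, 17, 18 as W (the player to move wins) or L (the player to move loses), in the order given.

1: L, 17: W, 18: W

Build the W/L table. Terminal = W. A non-terminal position is W if it has a move to some L; otherwise it is L.
n=0: no move; the opponent has just taken the last card and therefore loses → W
n=1: →0(W) only, which is W, so L
n=2: →1(L), so W
n=3: →1(L), so W
n=4: →3(W), 2(W) — all W, so L
n=5: →4(L), so W
n=6: →4(L), so W
n=7: →6(W), 5(W), 2(W) — all W, so L
n=8: →7(L), so W
n=9: →7(L), so W
n=10: →9(W), 8(W), 5(W) — all W, so L
n=11: →10(L), so W
n=12: →10(L), so W
n=13: →12(W), 11(W), 8(W) — all W, so L
n=14: →13(L), so W
n=15: →13(L), so W
n=16: →15(W), 14(W), 11(W) — all W, so L
n=17: →16(L), so W
n=18: →16(L), so W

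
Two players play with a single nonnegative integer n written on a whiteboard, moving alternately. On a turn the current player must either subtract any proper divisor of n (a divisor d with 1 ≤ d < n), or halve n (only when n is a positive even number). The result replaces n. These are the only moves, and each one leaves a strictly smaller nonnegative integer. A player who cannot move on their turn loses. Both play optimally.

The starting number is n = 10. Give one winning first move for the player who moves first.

Move to 5.

Work bottom-up. With no move the player to move loses. Otherwise the position is W if at least one move leads to an L position for the opponent, and L if every move leads to a W.
n=0: no move → L
n=1: no move → L
n=2: can move to 1, which is L ⇒ W
n=3: the only move is to 2(W), a W ⇒ L
n=4: can move to 3, which is L ⇒ W
n=5: the only move is to 4(W), a W ⇒ L
n=6: can move to 3, which is L ⇒ W
n=7: the only move is to 6(W), a W ⇒ L
n=8: can move to 7, which is L ⇒ W
n=9: moves to 6(W), 8(W); every one is W ⇒ L
n=10: can move to 5, which is L ⇒ W
From 10, the L positions reachable in one move are: 5, 9. Any move reaching one of these is winning.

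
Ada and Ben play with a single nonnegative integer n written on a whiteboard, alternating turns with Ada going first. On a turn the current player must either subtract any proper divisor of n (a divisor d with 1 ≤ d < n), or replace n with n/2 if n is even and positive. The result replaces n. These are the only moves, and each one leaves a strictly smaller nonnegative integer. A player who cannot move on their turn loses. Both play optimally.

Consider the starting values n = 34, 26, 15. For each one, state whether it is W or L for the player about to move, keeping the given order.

Work bottom-up. With no move the player to move loses. Otherwise the position is W if at least one move leads to an L position for the opponent, and L if every move leads to a W.
n=0: no move → L
n=1: no move → L
n=2: →1(L), so W
n=3: →2(W) only, which is W, so L
n=4: →3(L), so W
n=5: →4(W) only, which is W, so L
n=6: →3(L), so W
n=7: →6(W) only, which is W, so L
n=8: →7(L), so W
n=9: →6(W), 8(W) — all W, so L
n=10: →5(L), so W
n=11: →10(W) only, which is W, so L
n=12: →9(L), so W
n=13: →12(W) only, which is W, so L
n=14: →7(L), so W
n=15: →10(W), 12(W), 14(W) — all W, so L
n=16: →15(L), so W
n=17: →16(W) only, which is W, so L
n=18: →9(L), so W
n=19: →18(W) only, which is W, so L
n=20: →15(L), so W
n=21: →14(W), 18(W), 20(W) — all W, so L
n=22: →11(L), so W
n=23: →22(W) only, which is W, so L
n=24: →21(L), so W
n=25: →20(W), 24(W) — all W, so L
n=26: →13(L), so W
n=27: →18(W), 24(W), 26(W) — all W, so L
n=28: →21(L), so W
n=29: →28(W) only, which is W, so L
n=30: →15(L), so W
n=31: →30(W) only, which is W, so L
n=32: →31(L), so W
n=33: →22(W), 30(W), 32(W) — all W, so L
n=34: →17(L), so W

34: W, 26: W, 15: L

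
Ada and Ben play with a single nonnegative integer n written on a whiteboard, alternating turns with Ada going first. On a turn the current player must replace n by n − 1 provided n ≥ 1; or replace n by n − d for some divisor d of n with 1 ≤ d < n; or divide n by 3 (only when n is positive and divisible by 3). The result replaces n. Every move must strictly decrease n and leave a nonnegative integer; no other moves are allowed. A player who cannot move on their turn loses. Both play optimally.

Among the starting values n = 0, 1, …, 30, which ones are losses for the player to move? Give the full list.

Use the standard recursion: the mover loses at a terminal position; elsewhere, the mover wins exactly when some move hands the opponent an L position.
n=0: no move → L
n=1: →0(L), so W
n=2: →1(W) only, which is W, so L
n=3: →2(L), so W
n=4: →2(L), so W
n=5: →4(W) only, which is W, so L
n=6: →2(L), so W
n=7: →6(W) only, which is W, so L
n=8: →7(L), so W
n=9: →3(W), 6(W), 8(W) — all W, so L
n=10: →5(L), so W
n=11: →10(W) only, which is W, so L
n=12: →9(L), so W
n=13: →12(W) only, which is W, so L
n=14: →7(L), so W
n=15: →5(L), so W
n=16: →8(W), 12(W), 14(W), 15(W) — all W, so L
n=17: →16(L), so W
n=18: →9(L), so W
n=19: →18(W) only, which is W, so L
n=20: →16(L), so W
n=21: →7(L), so W
n=22: →11(L), so W
n=23: →22(W) only, which is W, so L
n=24: →16(L), so W
n=25: →20(W), 24(W) — all W, so L
n=26: →13(L), so W
n=27: →9(L), so W
n=28: →14(W), 21(W), 24(W), 26(W), 27(W) — all W, so L
n=29: →28(L), so W
n=30: →25(L), so W
Reading off the rows marked L gives the requested list; there are 12 such values of n.

0, 2, 5, 7, 9, 11, 13, 16, 19, 23, 25, 28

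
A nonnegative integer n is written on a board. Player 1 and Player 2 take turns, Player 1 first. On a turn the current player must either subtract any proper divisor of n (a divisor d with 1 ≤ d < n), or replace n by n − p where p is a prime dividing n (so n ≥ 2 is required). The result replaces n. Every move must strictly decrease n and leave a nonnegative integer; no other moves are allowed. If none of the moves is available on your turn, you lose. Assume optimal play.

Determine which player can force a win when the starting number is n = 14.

Compute win/loss labels from the base case upward. A position with no move is L. Any other position is W if it can reach an L in one move, else L.
n=0: no move → L
n=1: no move → L
n=2: reaches L-position 0 → W
n=3: reaches L-position 0 → W
n=4: only reaches 2(W), 3(W), all W → L
n=5: reaches L-position 0 → W
n=6: reaches L-position 4 → W
n=7: reaches L-position 0 → W
n=8: reaches L-position 4 → W
n=9: only reaches 6(W), 8(W), all W → L
n=10: reaches L-position 9 → W
n=11: reaches L-position 0 → W
n=12: reaches L-position 9 → W
n=13: reaches L-position 0 → W
n=14: only reaches 7(W), 12(W), 13(W), all W → L
Every move from 14 reaches a W position, so the mover loses.

Player 2 wins.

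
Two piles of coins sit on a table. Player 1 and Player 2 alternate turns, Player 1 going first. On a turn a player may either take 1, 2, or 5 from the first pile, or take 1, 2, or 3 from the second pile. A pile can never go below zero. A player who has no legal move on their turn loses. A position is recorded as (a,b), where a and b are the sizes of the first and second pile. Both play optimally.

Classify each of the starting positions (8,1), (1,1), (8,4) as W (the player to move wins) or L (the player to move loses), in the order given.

Label each position W (a win for the player to move) or L (a loss). A position with no legal move is L; any other position is W exactly when some move reaches an L, and L when every move reaches a W.
No move ever increases a pile, so every position that can arise here has a ≤ 8 and b ≤ 4; it is enough to label the cells with 0 ≤ a ≤ 8 and 0 ≤ b ≤ 4.
Every move lowers a or b (never raises either), so fill the grid row by row in increasing a, and left to right within a row: each cell's successors are then already labelled.
      b=0  b=1  b=2  b=3  b=4
a=0:    L    W    W    W    L
a=1:    W    L    W    W    W
a=2:    W    W    L    W    W
a=3:    L    W    W    W    L
a=4:    W    L    W    W    W
a=5:    W    W    L    W    W
a=6:    L    W    W    W    L
a=7:    W    L    W    W    W
a=8:    W    W    L    W    W
Cells with no legal move (terminal, hence L): (0,0).
The remaining L cells, each justified by listing all of its moves:
(0,4): →(0,3)(W), (0,2)(W), (0,1)(W) — all W, so L
(1,1): →(0,1)(W), (1,0)(W) — all W, so L
(2,2): →(1,2)(W), (0,2)(W), (2,1)(W), (2,0)(W) — all W, so L
(3,0): →(2,0)(W), (1,0)(W) — all W, so L
(3,4): →(2,4)(W), (1,4)(W), (3,3)(W), (3,2)(W), (3,1)(W) — all W, so L
(4,1): →(3,1)(W), (2,1)(W), (4,0)(W) — all W, so L
(5,2): →(4,2)(W), (3,2)(W), (0,2)(W), (5,1)(W), (5,0)(W) — all W, so L
(6,0): →(5,0)(W), (4,0)(W), (1,0)(W) — all W, so L
(6,4): →(5,4)(W), (4,4)(W), (1,4)(W), (6,3)(W), (6,2)(W), (6,1)(W) — all W, so L
(7,1): →(6,1)(W), (5,1)(W), (2,1)(W), (7,0)(W) — all W, so L
(8,2): →(7,2)(W), (6,2)(W), (3,2)(W), (8,1)(W), (8,0)(W) — all W, so L
Every other cell has at least one move into one of the L cells above, so it is W.
(8,1): the move to (7,1) reaches an L cell, so W
(1,1): one of the L cells justified above, so L
(8,4): the move to (6,4) reaches an L cell, so W

(8,1): W, (1,1): L, (8,4): W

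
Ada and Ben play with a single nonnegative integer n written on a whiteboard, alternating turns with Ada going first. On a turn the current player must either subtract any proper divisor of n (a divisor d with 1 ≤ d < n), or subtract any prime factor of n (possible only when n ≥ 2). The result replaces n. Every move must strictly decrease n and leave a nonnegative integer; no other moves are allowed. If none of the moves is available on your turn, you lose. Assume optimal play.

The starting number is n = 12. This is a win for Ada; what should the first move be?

Move to 9.

Build the W/L table. Terminal = L. A non-terminal position is W if it has a move to some L; otherwise it is L.
n=0: no move → L
n=1: no move → L
n=2: can move to 0, which is L ⇒ W
n=3: can move to 0, which is L ⇒ W
n=4: moves to 2(W), 3(W); every one is W ⇒ L
n=5: can move to 0, which is L ⇒ W
n=6: can move to 4, which is L ⇒ W
n=7: can move to 0, which is L ⇒ W
n=8: can move to 4, which is L ⇒ W
n=9: moves to 6(W), 8(W); every one is W ⇒ L
n=10: can move to 9, which is L ⇒ W
n=11: can move to 0, which is L ⇒ W
n=12: can move to 9, which is L ⇒ W
From 12, the L positions reachable in one move are: 9.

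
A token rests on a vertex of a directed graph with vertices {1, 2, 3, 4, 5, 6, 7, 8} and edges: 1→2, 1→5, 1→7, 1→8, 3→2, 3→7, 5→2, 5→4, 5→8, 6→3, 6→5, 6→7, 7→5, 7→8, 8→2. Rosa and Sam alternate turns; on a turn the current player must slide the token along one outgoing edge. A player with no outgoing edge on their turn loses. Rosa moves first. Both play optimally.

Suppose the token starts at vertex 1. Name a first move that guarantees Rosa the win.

Move to 7.

Classify positions by backward induction: terminal positions (no move available) are L. From any other position, the mover wins iff some move reaches an L.
Every edge goes from a vertex to one that appears earlier in the order 4, 2, 8, 5, 7, 3, 1, 6, so processing vertices in that order labels each vertex after all of its successors.
4: no outgoing edge → L
2: no outgoing edge → L
8: W (go to 2, an L position)
5: W (go to 2, an L position)
7: L (options 5(W), 8(W) are all W)
3: W (go to 7, an L position)
1: W (go to 7, an L position)
6: W (go to 7, an L position)
From 1, the L positions reachable in one move are: 7, 2. Any move reaching one of these is winning.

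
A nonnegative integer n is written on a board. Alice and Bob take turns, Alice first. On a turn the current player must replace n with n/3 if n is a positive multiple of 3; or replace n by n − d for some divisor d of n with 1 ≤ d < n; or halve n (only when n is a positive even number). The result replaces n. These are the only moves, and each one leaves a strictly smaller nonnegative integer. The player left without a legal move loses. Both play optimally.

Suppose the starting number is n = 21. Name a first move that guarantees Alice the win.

Work bottom-up. With no move the player to move loses. Otherwise the position is W if at least one move leads to an L position for the opponent, and L if every move leads to a W.
n=0: no move → L
n=1: no move → L
n=2: reaches L-position 1 → W
n=3: reaches L-position 1 → W
n=4: only reaches 2(W), 3(W), all W → L
n=5: reaches L-position 4 → W
n=6: reaches L-position 4 → W
n=7: only reaches 6(W), which is W → L
n=8: reaches L-position 4 → W
n=9: only reaches 3(W), 6(W), 8(W), all W → L
n=10: reaches L-position 9 → W
n=11: only reaches 10(W), which is W → L
n=12: reaches L-position 4 → W
n=13: only reaches 12(W), which is W → L
n=14: reaches L-position 7 → W
n=15: only reaches 5(W), 10(W), 12(W), 14(W), all W → L
n=16: reaches L-position 15 → W
n=17: only reaches 16(W), which is W → L
n=18: reaches L-position 9 → W
n=19: only reaches 18(W), which is W → L
n=20: reaches L-position 15 → W
n=21: reaches L-position 7 → W
From 21, the L positions reachable in one move are: 7.

Move to 7.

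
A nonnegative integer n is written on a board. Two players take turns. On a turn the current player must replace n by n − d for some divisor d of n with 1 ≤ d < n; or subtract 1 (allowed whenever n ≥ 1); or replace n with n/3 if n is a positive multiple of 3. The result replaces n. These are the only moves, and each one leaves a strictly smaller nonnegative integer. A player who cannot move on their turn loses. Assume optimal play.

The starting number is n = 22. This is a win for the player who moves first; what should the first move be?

Work bottom-up. With no move the player to move loses. Otherwise the position is W if at least one move leads to an L position for the opponent, and L if every move leads to a W.
n=0: no move → L
n=1: W (go to 0, an L position)
n=2: L (sole option 1(W) is W)
n=3: W (go to 2, an L position)
n=4: W (go to 2, an L position)
n=5: L (sole option 4(W) is W)
n=6: W (go to 2, an L position)
n=7: L (sole option 6(W) is W)
n=8: W (go to 7, an L position)
n=9: L (options 3(W), 6(W), 8(W) are all W)
n=10: W (go to 5, an L position)
n=11: L (sole option 10(W) is W)
n=12: W (go to 9, an L position)
n=13: L (sole option 12(W) is W)
n=14: W (go to 7, an L position)
n=15: W (go to 5, an L position)
n=16: L (options 8(W), 12(W), 14(W), 15(W) are all W)
n=17: W (go to 16, an L position)
n=18: W (go to 9, an L position)
n=19: L (sole option 18(W) is W)
n=20: W (go to 16, an L position)
n=21: W (go to 7, an L position)
n=22: W (go to 11, an L position)
From 22, the L positions reachable in one move are: 11.

Move to 11.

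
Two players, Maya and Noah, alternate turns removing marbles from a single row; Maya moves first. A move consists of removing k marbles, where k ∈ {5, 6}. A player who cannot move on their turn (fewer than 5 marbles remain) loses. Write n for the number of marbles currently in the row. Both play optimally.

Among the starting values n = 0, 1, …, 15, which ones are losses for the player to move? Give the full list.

Compute win/loss labels from the base case upward. A position with no move is L. Any other position is W if it can reach an L in one move, else L.
n=0: no move → L
n=1: no move → L
n=2: no move → L
n=3: no move → L
n=4: no move → L
n=5: can move to 0, which is L ⇒ W
n=6: can move to 1, which is L ⇒ W
n=7: can move to 2, which is L ⇒ W
n=8: can move to 3, which is L ⇒ W
n=9: can move to 4, which is L ⇒ W
n=10: can move to 4, which is L ⇒ W
n=11: moves to 6(W), 5(W); every one is W ⇒ L
n=12: moves to 7(W), 6(W); every one is W ⇒ L
n=13: moves to 8(W), 7(W); every one is W ⇒ L
n=14: moves to 9(W), 8(W); every one is W ⇒ L
n=15: moves to 10(W), 9(W); every one is W ⇒ L
Reading off the rows marked L gives the requested list; there are 10 such values of n.

0, 1, 2, 3, 4, 11, 12, 13, 14, 15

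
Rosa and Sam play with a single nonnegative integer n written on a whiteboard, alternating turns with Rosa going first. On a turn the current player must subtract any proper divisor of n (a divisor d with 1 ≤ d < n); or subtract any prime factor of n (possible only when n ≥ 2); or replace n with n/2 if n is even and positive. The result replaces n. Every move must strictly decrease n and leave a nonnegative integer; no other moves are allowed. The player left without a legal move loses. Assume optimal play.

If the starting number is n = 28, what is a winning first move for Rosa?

Move to 14.

Use the standard recursion: the mover loses at a terminal position; elsewhere, the mover wins exactly when some move hands the opponent an L position.
n=0: no move → L
n=1: no move → L
n=2: W (go to 0, an L position)
n=3: W (go to 0, an L position)
n=4: L (options 2(W), 3(W) are all W)
n=5: W (go to 0, an L position)
n=6: W (go to 4, an L position)
n=7: W (go to 0, an L position)
n=8: W (go to 4, an L position)
n=9: L (options 6(W), 8(W) are all W)
n=10: W (go to 9, an L position)
n=11: W (go to 0, an L position)
n=12: W (go to 9, an L position)
n=13: W (go to 0, an L position)
n=14: L (options 7(W), 12(W), 13(W) are all W)
n=15: W (go to 14, an L position)
n=16: W (go to 14, an L position)
n=17: W (go to 0, an L position)
n=18: W (go to 9, an L position)
n=19: W (go to 0, an L position)
n=20: L (options 10(W), 15(W), 16(W), 18(W), 19(W) are all W)
n=21: W (go to 14, an L position)
n=22: W (go to 20, an L position)
n=23: W (go to 0, an L position)
n=24: W (go to 20, an L position)
n=25: W (go to 20, an L position)
n=26: L (options 13(W), 24(W), 25(W) are all W)
n=27: W (go to 26, an L position)
n=28: W (go to 14, an L position)
From 28, the L positions reachable in one move are: 14, 26. Any move reaching one of these is winning.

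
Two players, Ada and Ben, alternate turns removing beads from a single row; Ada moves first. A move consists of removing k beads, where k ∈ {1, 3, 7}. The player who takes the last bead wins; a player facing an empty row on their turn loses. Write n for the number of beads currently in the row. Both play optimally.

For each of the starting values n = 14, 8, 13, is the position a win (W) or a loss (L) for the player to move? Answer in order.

14: L, 8: L, 13: W

Work bottom-up. With no move the player to move loses. Otherwise the position is W if at least one move leads to an L position for the opponent, and L if every move leads to a W.
n=0: no move → L
n=1: reaches L-position 0 → W
n=2: only reaches 1(W), which is W → L
n=3: reaches L-position 2 → W
n=4: only reaches 3(W), 1(W), all W → L
n=5: reaches L-position 4 → W
n=6: only reaches 5(W), 3(W), all W → L
n=7: reaches L-position 6 → W
n=8: only reaches 7(W), 5(W), 1(W), all W → L
n=9: reaches L-position 8 → W
n=10: only reaches 9(W), 7(W), 3(W), all W → L
n=11: reaches L-position 10 → W
n=12: only reaches 11(W), 9(W), 5(W), all W → L
n=13: reaches L-position 12 → W
n=14: only reaches 13(W), 11(W), 7(W), all W → L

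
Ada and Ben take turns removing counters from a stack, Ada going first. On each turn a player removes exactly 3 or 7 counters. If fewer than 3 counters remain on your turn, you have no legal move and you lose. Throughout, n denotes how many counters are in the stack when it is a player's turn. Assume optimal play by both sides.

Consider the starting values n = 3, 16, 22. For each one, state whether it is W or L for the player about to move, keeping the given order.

3: W, 16: L, 22: L

Build the W/L table. Terminal = L. A non-terminal position is W if it has a move to some L; otherwise it is L.
n=0: no move → L
n=1: no move → L
n=2: no move → L
n=3: reaches L-position 0 → W
n=4: reaches L-position 1 → W
n=5: reaches L-position 2 → W
n=6: only reaches 3(W), which is W → L
n=7: reaches L-position 0 → W
n=8: reaches L-position 1 → W
n=9: reaches L-position 6 → W
n=10: only reaches 7(W), 3(W), all W → L
n=11: only reaches 8(W), 4(W), all W → L
n=12: only reaches 9(W), 5(W), all W → L
n=13: reaches L-position 10 → W
n=14: reaches L-position 11 → W
n=15: reaches L-position 12 → W
n=16: only reaches 13(W), 9(W), all W → L
n=17: reaches L-position 10 → W
n=18: reaches L-position 11 → W
n=19: reaches L-position 16 → W
n=20: only reaches 17(W), 13(W), all W → L
n=21: only reaches 18(W), 14(W), all W → L
n=22: only reaches 19(W), 15(W), all W → L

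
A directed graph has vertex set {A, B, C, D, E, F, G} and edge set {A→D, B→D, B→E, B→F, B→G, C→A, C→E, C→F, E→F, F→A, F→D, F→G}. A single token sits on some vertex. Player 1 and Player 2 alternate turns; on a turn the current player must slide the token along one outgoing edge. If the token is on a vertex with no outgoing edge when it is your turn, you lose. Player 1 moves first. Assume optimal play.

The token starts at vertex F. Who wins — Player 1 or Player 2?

Player 1 wins.

Use the standard recursion: the mover loses at a terminal position; elsewhere, the mover wins exactly when some move hands the opponent an L position.
Every edge goes from a vertex to one that appears earlier in the order D, G, A, F, E, C, B, so processing vertices in that order labels each vertex after all of its successors.
D: no outgoing edge → L
G: no outgoing edge → L
A: reaches L-position D → W
F: reaches L-position G → W
E: only reaches F(W), which is W → L
C: reaches L-position E → W
B: reaches L-position E → W
The starting position F is W: Player 1 should move to G, handing over an L position.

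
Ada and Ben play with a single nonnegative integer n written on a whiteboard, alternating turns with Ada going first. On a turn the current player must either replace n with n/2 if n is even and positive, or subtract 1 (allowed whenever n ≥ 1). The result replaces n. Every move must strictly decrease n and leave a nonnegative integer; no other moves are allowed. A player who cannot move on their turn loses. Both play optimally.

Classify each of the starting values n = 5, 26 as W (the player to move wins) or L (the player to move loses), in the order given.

Positions with no move are L. A position that does have a move is losing for the player to move precisely when every available move leads to a winning position for the opponent. Fill in the labels:
n=0: no move → L
n=1: →0(L), so W
n=2: →1(W) only, which is W, so L
n=3: →2(L), so W
n=4: →2(L), so W
n=5: →4(W) only, which is W, so L
n=6: →5(L), so W
n=7: →6(W) only, which is W, so L
n=8: →7(L), so W
n=9: →8(W) only, which is W, so L
n=10: →5(L), so W
n=11: →10(W) only, which is W, so L
n=12: →11(L), so W
n=13: →12(W) only, which is W, so L
n=14: →7(L), so W
n=15: →14(W) only, which is W, so L
n=16: →15(L), so W
n=17: →16(W) only, which is W, so L
n=18: →9(L), so W
n=19: →18(W) only, which is W, so L
n=20: →19(L), so W
n=21: →20(W) only, which is W, so L
n=22: →11(L), so W
n=23: →22(W) only, which is W, so L
n=24: →23(L), so W
n=25: →24(W) only, which is W, so L
n=26: →13(L), so W

5: L, 26: W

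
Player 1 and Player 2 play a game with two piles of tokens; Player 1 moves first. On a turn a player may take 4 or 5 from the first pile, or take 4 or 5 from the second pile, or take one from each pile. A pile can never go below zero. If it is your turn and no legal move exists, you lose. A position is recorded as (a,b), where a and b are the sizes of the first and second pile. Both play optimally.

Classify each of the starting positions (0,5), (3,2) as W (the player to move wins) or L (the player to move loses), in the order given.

(0,5): W, (3,2): L

Build the W/L table. Terminal = L. A non-terminal position is W if it has a move to some L; otherwise it is L.
No move ever increases a pile, so every position that can arise here has a ≤ 3 and b ≤ 5; it is enough to label the cells with 0 ≤ a ≤ 3 and 0 ≤ b ≤ 5.
Every move lowers a or b (never raises either), so fill the grid row by row in increasing a, and left to right within a row: each cell's successors are then already labelled.
      b=0  b=1  b=2  b=3  b=4  b=5
a=0:    L    L    L    L    W    W
a=1:    L    W    W    W    W    W
a=2:    L    W    L    L    W    W
a=3:    L    W    L    W    W    W
Cells with no legal move (terminal, hence L): (0,0), (0,1), (0,2), (0,3), (1,0), (2,0), (3,0).
The remaining L cells, each justified by listing all of its moves:
(2,2): L (sole option (1,1)(W) is W)
(2,3): L (sole option (1,2)(W) is W)
(3,2): L (sole option (2,1)(W) is W)
Every other cell has at least one move into one of the L cells above, so it is W.
(0,5): the move to (0,1) reaches an L cell, so W
(3,2): one of the L cells justified above, so L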